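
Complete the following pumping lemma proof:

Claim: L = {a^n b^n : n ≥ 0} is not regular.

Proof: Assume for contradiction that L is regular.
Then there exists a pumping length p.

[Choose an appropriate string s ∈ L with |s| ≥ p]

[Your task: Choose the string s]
s = a^p b^p

This string is in L (has equal a's and b's) and has length 2p ≥ p.
Any decomposition xyz with |xy| ≤ p means y consists only of a's,
so pumping will unbalance the counts.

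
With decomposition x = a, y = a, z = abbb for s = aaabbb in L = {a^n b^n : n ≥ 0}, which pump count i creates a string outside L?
i = 0

xy⁰z = a · ε · abbb = aabbb; aabbb has 2 a's and 3 b's; 2 ≠ 3, so it is not in L.
(Other choices also work, e.g. i = 2, 3; only i = 1 is guaranteed to stay in L since xy¹z = s.)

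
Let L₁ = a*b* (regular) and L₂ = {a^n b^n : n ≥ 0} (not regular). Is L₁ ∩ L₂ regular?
No — L₁ ∩ L₂ is not regular.

Every string a^n b^n already lies in a*b*, so L₁ ∩ L₂ = {a^n b^n : n ≥ 0} = L₂ itself, which is the standard non-regular language (pump s = a^p b^p).

Note that the bare facts "L₁ regular, L₂ non-regular" do not settle the question by themselves: the closure of regular languages under ∪, ∩, complement and difference applies only when BOTH operands are regular. With a non-regular operand the result can come out regular or non-regular depending on the specific languages, so one has to work out L₁ ∩ L₂ for this particular pair, as above.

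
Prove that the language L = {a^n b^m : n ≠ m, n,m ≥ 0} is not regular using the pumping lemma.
Assume for contradiction that L is regular, and let p ≥ 1 be the pumping length given by the pumping lemma.
Choose s = a^p b^(p + p!). Then s ∈ L because p ≠ p + p! (as p! ≥ 1), and |s| ≥ p.
By the pumping lemma, s = xyz for some x, y, z with |xy| ≤ p, |y| ≥ 1, and xy^i z ∈ L for every i ≥ 0.
Since |xy| ≤ p and the first p symbols of s are all a's, y = a^k for some k with 1 ≤ k ≤ p.
For every i ≥ 0, xy^i z = a^(p + (i − 1)k) b^(p + p!).

Because 1 ≤ k ≤ p, k divides p!. Let t = p!/k (a positive integer) and take i = t + 1.
Then the number of a's is p + tk = p + p!, which equals the number of b's.
So xy^(t+1) z = a^(p + p!) b^(p + p!) has equally many a's and b's and is NOT in L.

This contradicts the pumping lemma, which requires xy^i z ∈ L for all i ≥ 0.
Hence L = {a^n b^m : n ≠ m, n,m ≥ 0} is not regular. ∎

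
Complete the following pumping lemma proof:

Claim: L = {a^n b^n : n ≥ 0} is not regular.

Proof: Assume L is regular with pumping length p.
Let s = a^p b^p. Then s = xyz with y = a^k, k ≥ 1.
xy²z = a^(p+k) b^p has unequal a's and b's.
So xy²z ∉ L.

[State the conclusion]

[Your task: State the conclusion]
This contradicts the pumping lemma for regular languages,
which guarantees xy^i z ∈ L for all i ≥ 0.

Since our assumption that L is regular leads to a contradiction,
we conclude that L = {a^n b^n : n ≥ 0} is NOT regular. ∎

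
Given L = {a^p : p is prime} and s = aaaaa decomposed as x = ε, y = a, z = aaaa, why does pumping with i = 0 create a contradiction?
xy⁰z = aaaa ∉ L

Pumping with i = 0 replaces y = a by y⁰ = ε:
- Original: s = xyz = aaaaa; aaaaa has length 5, which is prime, so it is in L
- Pumped: xy⁰z = ε · ε · aaaa = aaaa
- aaaa has length 4 = 2 × 2, which is not prime, so it is not in L

The pumping lemma would require xy⁰z ∈ L, so this decomposition yields a contradiction.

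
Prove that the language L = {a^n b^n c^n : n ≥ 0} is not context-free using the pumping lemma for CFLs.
Assume for contradiction that L is context-free, and let p ≥ 1 be the pumping length given by the pumping lemma for CFLs.
Choose s = a^p b^p c^p. Then s ∈ L and |s| = 3p ≥ p.
By the CFL pumping lemma, s = uvxyz for some u, v, x, y, z with |vxy| ≤ p, |vy| ≥ 1, and uv^i xy^i z ∈ L for every i ≥ 0.

Because |vxy| ≤ p, the window vxy cannot contain both an a and a c: any substring of s containing both must include the entire block b^p plus at least one a and one c, so it has length ≥ p + 2 > p.
Hence at least one of the letters a, c does not occur in vy at all.

Take i = 0: the string uxz is obtained from s by deleting |vy| ≥ 1 symbols, so |uxz| = 3p − |vy| < 3p.
But the letter (a or c) that does not occur in vy still occurs exactly p times in uxz. Every string of L with exactly p copies of some letter is a^p b^p c^p, of length 3p. Since |uxz| < 3p, uxz ∉ L.

This contradicts the CFL pumping lemma, which requires uv^i xy^i z ∈ L for all i ≥ 0.
Hence L = {a^n b^n c^n : n ≥ 0} is not context-free. ∎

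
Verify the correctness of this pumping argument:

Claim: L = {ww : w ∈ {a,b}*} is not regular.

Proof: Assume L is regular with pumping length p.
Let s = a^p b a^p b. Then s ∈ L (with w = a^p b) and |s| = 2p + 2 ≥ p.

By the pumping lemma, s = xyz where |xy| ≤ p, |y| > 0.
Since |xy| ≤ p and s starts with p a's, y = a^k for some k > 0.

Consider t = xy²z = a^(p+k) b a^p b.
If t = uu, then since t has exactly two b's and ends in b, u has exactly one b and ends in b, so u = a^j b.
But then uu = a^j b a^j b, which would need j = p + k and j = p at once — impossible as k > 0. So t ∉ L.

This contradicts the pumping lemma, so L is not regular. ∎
The proof is correct.

This proof is valid because:
1. s = a^p b a^p b is in L and is chosen in terms of p, so |s| ≥ p holds for every p
2. The decomposition analysis is correct: |xy| ≤ p forces y to lie inside the leading a's
3. The contradiction is valid: the argument shows a^(p+k) b a^p b cannot be split into two equal halves
4. The conclusion follows logically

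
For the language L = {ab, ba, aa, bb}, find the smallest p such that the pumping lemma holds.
p = 3

For a finite language L, the pumping lemma holds vacuously if p > max|s| for s ∈ L.

The longest string in L = {ab, ba, aa, bb} has length 2.
If p = 3, then no string s ∈ L has |s| ≥ p, so the condition is vacuously true.

The minimum pumping length is p = 3.

Why no smaller p works: for any p ≤ 2, the longest string s ∈ L has |s| = 2 ≥ p, so it would
have to be pumpable; but pumping up (i = 2, 3, ...) produces ever longer strings, which cannot all lie in the
finite language L. So the pumping property fails for every p ≤ 2.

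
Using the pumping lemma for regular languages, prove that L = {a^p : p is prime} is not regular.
Assume for contradiction that L is regular, and let p ≥ 1 be the pumping length given by the pumping lemma.
Choose a prime q with q ≥ p (one exists because there are infinitely many primes) and let s = a^q. Then s ∈ L and |s| = q ≥ p.
By the pumping lemma, s = xyz for some x, y, z with |xy| ≤ p, |y| ≥ 1, and xy^i z ∈ L for every i ≥ 0.
Here y = a^k for some k with 1 ≤ k ≤ p, and xy^i z = a^(q + (i − 1)k) for every i ≥ 0.

Take i = q + 1: |xy^(q+1) z| = q + qk = q(k + 1).
Both factors satisfy q ≥ 2 and k + 1 ≥ 2, so q(k + 1) is composite, and xy^(q+1) z ∉ L.

This contradicts the pumping lemma, which requires xy^i z ∈ L for all i ≥ 0.
Hence L = {a^p : p is prime} is not regular. ∎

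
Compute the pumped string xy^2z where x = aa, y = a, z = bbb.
aaaabbb

Given x = 'aa', y = 'a', z = 'bbb' and i = 2:

xy^2z = x + y·y·...·y (2 times) + z
       = 'aa' + 'a'^2 + 'bbb'
       = 'aa' + 'aa' + 'bbb'
       = 'aaaabbb'

The pumped string is 'aaaabbb' with length 7.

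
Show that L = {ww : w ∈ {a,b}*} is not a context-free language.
Assume for contradiction that L is context-free, and let p ≥ 1 be the pumping length given by the pumping lemma for CFLs.
Choose s = a^p b^p a^p b^p. Then s ∈ L (take w = a^p b^p) and |s| = 4p ≥ p.
By the CFL pumping lemma, s = uvxyz for some u, v, x, y, z with |vxy| ≤ p, |vy| ≥ 1, and uv^i xy^i z ∈ L for every i ≥ 0.

Write s as four blocks A₁ B₁ A₂ B₂ with A₁ = A₂ = a^p and B₁ = B₂ = b^p. Since |vxy| ≤ p, the window vxy lies inside at most two adjacent blocks. Take i = 0 and let t = uxz, so |t| = 4p − |vy| with 1 ≤ |vy| ≤ p. If |t| is odd, t ∉ L immediately, so assume |vy| is even (hence |vy| ≥ 2) and |t|/2 = 2p − |vy|/2, which satisfies p ≤ |t|/2 ≤ 2p − 1.

Case 1 (vxy inside A₁B₁): t = a^(p−j) b^(p−l) a^p b^p with j + l = |vy|. The second half of t has length < 2p, so it is a suffix of the trailing a^p b^p and ends in b; the first half is a^(p−j) b^(p−l) a^((j+l)/2), which ends in a because (j+l)/2 ≥ 1. The halves differ, so t ∉ L.

Case 2 (vxy inside B₁A₂, straddling the middle): t = a^p b^(p−j) a^(p−l) b^p with j + l = |vy|. If t = ww, then w is a prefix of t of length ≥ p, so w begins with a^p; and w is a suffix of t of length ≥ p, so w ends with b^p. That forces |w| ≥ 2p, contradicting |w| = |t|/2 ≤ 2p − 1. So t ∉ L.

Case 3 (vxy inside A₂B₂): t = a^p b^p a^(p−j) b^(p−l) with j + l = |vy|. The first half of t is a prefix of a^p b^p, so it begins with a; the second half is b^((j+l)/2) a^(p−j) b^(p−l), which begins with b. The halves differ, so t ∉ L.

In every case uv⁰xy⁰z = uxz ∉ L.

This contradicts the CFL pumping lemma, which requires uv^i xy^i z ∈ L for all i ≥ 0.
Hence L = {ww : w ∈ {a,b}*} is not context-free. ∎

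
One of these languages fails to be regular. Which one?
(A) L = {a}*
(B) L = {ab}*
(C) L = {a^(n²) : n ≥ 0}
(C) {a^(n²) : n ≥ 0}

(C) L = {a^(n²) : n ≥ 0} is NOT regular.

The pumping lemma can be used to prove this:
After pumping, length is no longer a perfect square

The other languages are regular because they can be recognized by finite automata.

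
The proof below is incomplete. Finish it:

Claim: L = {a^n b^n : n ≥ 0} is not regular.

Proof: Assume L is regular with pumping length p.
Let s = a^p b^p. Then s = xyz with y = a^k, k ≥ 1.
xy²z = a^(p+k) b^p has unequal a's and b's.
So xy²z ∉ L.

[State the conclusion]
This contradicts the pumping lemma for regular languages,
which guarantees xy^i z ∈ L for all i ≥ 0.

Since our assumption that L is regular leads to a contradiction,
we conclude that L = {a^n b^n : n ≥ 0} is NOT regular. ∎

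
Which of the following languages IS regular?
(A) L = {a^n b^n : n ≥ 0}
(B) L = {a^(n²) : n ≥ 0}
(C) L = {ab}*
(C) {ab}*

(C) L = {ab}* is regular.

This can be recognized by a finite automaton (DFA/NFA).
Regular expressions like {ab}* define regular languages.

The other choices are not regular:
- {a^n b^n : n ≥ 0}: After pumping, the number of a's and b's become unequal
- {a^(n²) : n ≥ 0}: After pumping, length is no longer a perfect square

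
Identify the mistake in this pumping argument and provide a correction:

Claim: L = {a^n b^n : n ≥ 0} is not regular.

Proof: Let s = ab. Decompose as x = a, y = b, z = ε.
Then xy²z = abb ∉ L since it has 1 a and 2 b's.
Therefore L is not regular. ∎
Error: The string s = ab might be shorter than the pumping length p.

Correction: Choose s = a^p b^p to ensure |s| ≥ p. Also, the decomposition is wrong: with |xy| ≤ p, y cannot include b's when s starts with p a's.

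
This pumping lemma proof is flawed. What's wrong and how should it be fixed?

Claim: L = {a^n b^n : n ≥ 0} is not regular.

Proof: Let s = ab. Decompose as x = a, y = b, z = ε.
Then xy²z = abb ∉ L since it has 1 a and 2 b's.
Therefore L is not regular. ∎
Error: The string s = ab might be shorter than the pumping length p.

Correction: Choose s = a^p b^p to ensure |s| ≥ p. Also, the decomposition is wrong: with |xy| ≤ p, y cannot include b's when s starts with p a's.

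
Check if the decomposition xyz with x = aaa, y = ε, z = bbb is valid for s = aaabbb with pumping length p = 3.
Violated: |y| > 0

The decomposition x = aaa, y = ε, z = bbb for s = aaabbb with p = 3
violates the constraint: |y| > 0

|y| = 0, but the pumping lemma requires |y| > 0 (y must be non-empty).

Pumping lemma constraints:
1. xyz = s (decomposition is valid)
2. |xy| ≤ p
3. |y| > 0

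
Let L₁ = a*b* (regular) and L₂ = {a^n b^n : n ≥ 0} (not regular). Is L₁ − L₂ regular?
No — L₁ − L₂ is not regular.

a*b* − {a^n b^n} = {a^n b^m : n ≠ m}. If this were regular, then its complement intersected with a*b*, namely {a^n b^n : n ≥ 0}, would be regular too (closure under complement and intersection) — contradiction. So L₁ − L₂ is not regular.

Note that the bare facts "L₁ regular, L₂ non-regular" do not settle the question by themselves: the closure of regular languages under ∪, ∩, complement and difference applies only when BOTH operands are regular. With a non-regular operand the result can come out regular or non-regular depending on the specific languages, so one has to work out L₁ − L₂ for this particular pair, as above.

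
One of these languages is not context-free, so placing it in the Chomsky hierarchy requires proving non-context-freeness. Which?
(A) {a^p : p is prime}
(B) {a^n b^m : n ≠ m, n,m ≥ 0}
(A) {a^p : p is prime}

(A) {a^p : p is prime} requires the CFL pumping lemma.

- {a^n b^m : n ≠ m, n,m ≥ 0} is context-free (but not regular)
  • Can be shown non-regular with the regular pumping lemma
  • After pumping a's, we can make n = m

- {a^p : p is prime} is NOT context-free
  • Requires the CFL pumping lemma to prove
  • The CFL pumping lemma also fails because prime gaps are unbounded

The CFL pumping lemma is "stronger" in that it can prove non-membership
in the larger class of context-free languages.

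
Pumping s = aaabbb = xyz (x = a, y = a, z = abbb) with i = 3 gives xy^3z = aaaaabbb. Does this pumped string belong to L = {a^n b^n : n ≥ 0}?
No

xy³z = a · aaa · abbb = aaaaabbb.
aaaaabbb has 5 a's and 3 b's; 5 ≠ 3, so it is not in L.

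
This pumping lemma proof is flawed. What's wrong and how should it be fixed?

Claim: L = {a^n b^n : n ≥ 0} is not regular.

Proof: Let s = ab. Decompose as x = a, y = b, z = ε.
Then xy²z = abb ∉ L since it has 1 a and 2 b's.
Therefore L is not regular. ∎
Error: The string s = ab might be shorter than the pumping length p.

Correction: Choose s = a^p b^p to ensure |s| ≥ p. Also, the decomposition is wrong: with |xy| ≤ p, y cannot include b's when s starts with p a's.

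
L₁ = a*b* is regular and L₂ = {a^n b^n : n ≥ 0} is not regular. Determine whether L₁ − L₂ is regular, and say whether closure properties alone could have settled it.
No — L₁ − L₂ is not regular.

a*b* − {a^n b^n} = {a^n b^m : n ≠ m}. If this were regular, then its complement intersected with a*b*, namely {a^n b^n : n ≥ 0}, would be regular too (closure under complement and intersection) — contradiction. So L₁ − L₂ is not regular.

Note that the bare facts "L₁ regular, L₂ non-regular" do not settle the question by themselves: the closure of regular languages under ∪, ∩, complement and difference applies only when BOTH operands are regular. With a non-regular operand the result can come out regular or non-regular depending on the specific languages, so one has to work out L₁ − L₂ for this particular pair, as above.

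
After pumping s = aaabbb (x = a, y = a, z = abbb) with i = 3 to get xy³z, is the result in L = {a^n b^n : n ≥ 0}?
No

xy³z = a · aaa · abbb = aaaaabbb.
aaaaabbb has 5 a's and 3 b's; 5 ≠ 3, so it is not in L.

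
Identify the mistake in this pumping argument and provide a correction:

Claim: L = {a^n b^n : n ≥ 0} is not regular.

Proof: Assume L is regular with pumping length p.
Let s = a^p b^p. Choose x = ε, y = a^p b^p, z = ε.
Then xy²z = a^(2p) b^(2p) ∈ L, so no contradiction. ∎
Error: The decomposition violates |xy| ≤ p. With y = a^p b^p, |xy| = |y| = 2p > p. (The proof also miscomputes xy²z, which would be a^p b^p a^p b^p rather than a^(2p) b^(2p), and it wrongly treats one harmless decomposition as settling the matter — the prover does not get to choose the decomposition.)

Correction: The pumping lemma requires |xy| ≤ p, and the argument must handle every decomposition satisfying |xy| ≤ p, |y| ≥ 1. Since s starts with p a's, any such y consists only of a's, say y = a^k with k ≥ 1. Then xy²z = a^(p+k) b^p has unequal numbers of a's and b's, so xy²z ∉ L — the required contradiction.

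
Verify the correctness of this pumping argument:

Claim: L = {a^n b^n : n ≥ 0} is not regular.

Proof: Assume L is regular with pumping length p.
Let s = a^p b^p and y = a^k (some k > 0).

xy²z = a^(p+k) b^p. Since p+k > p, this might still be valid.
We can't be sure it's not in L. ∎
The proof is INCORRECT.

Error: The conclusion is wrong.
xy²z = a^(p+k) b^p is definitely NOT in L because the number of a's (p+k) ≠ number of b's (p).
The proof incorrectly doubts what is actually a valid contradiction.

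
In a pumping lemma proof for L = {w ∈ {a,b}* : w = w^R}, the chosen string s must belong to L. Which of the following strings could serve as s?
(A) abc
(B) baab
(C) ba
(B) baab

The pumping lemma is applied to a string s that lies in L, so first check membership of each option:
- (A) abc reversed is cba ≠ abc, so it is not a palindrome and is not in L ✗
- (B) baab reversed is baab, the same string, so it is a palindrome and is in L ✓
- (C) ba reversed is ab ≠ ba, so it is not a palindrome and is not in L ✗

Only (B) baab is in L, so it is the only candidate that could play the role of s.
(In a complete proof one picks s in terms of the pumping length p so that |s| ≥ p is guaranteed; a fixed string like baab illustrates the shape of such an s.)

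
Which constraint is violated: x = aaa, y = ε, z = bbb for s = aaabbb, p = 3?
Violated: |y| > 0

The decomposition x = aaa, y = ε, z = bbb for s = aaabbb with p = 3
violates the constraint: |y| > 0

|y| = 0, but the pumping lemma requires |y| > 0 (y must be non-empty).

Pumping lemma constraints:
1. xyz = s (decomposition is valid)
2. |xy| ≤ p
3. |y| > 0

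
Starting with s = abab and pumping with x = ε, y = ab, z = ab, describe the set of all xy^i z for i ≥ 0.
{xy^i z : i ≥ 0} = {(ab)^(i+1) : i ≥ 0} = {ab, abab, ababab, ...}

With x = ε, y = ab, z = ab: Pumping 'ab' gives strings of alternating a's and b's.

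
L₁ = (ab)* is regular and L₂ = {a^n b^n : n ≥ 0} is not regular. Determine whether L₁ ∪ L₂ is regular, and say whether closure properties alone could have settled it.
No — L₁ ∪ L₂ is not regular.

Let U = (ab)* ∪ {a^n b^n}. If U were regular, then U ∩ aa*bb* would be regular (closure under intersection with a regular language). But (ab)* ∩ aa*bb* = {ab} and {a^n b^n} ∩ aa*bb* = {a^n b^n : n ≥ 1}, so U ∩ aa*bb* = {a^n b^n : n ≥ 1}, which is not regular. Hence U is not regular.

Note that the bare facts "L₁ regular, L₂ non-regular" do not settle the question by themselves: the closure of regular languages under ∪, ∩, complement and difference applies only when BOTH operands are regular. With a non-regular operand the result can come out regular or non-regular depending on the specific languages, so one has to work out L₁ ∪ L₂ for this particular pair, as above.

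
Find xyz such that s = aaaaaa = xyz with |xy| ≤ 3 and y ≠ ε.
x = 'a', y = 'a', z = 'aaaa'

For s = aaaaaa and p = 3, one valid decomposition is:
- x = 'a' (length 1)
- y = 'a' (length 1)
- z = 'aaaa' (length 4)

Verification:
- xyz = 'a' + 'a' + 'aaaa' = aaaaaa ✓
- |xy| = 2 ≤ 3 ✓
- |y| = 1 > 0 ✓

All pumping lemma constraints are satisfied.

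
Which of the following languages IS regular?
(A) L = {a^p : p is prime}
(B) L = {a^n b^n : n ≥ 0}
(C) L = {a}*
(C) {a}*

(C) L = {a}* is regular.

This can be recognized by a finite automaton (DFA/NFA).
Regular expressions like {a}* define regular languages.

The other choices are not regular:
- {a^n b^n : n ≥ 0}: After pumping, the number of a's and b's become unequal
- {a^p : p is prime}: After pumping, the length becomes composite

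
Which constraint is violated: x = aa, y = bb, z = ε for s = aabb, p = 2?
Violated: |xy| ≤ p

The decomposition x = aa, y = bb, z = ε for s = aabb with p = 2
violates the constraint: |xy| ≤ p

|xy| = |aabb| = 4 > 2 = p. The decomposition puts too many characters in xy.

Pumping lemma constraints:
1. xyz = s (decomposition is valid)
2. |xy| ≤ p
3. |y| > 0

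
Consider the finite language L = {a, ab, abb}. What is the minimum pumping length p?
p = 4

For a finite language L, the pumping lemma holds vacuously if p > max|s| for s ∈ L.

The longest string in L = {a, ab, abb} has length 3.
If p = 4, then no string s ∈ L has |s| ≥ p, so the condition is vacuously true.

The minimum pumping length is p = 4.

Why no smaller p works: for any p ≤ 3, the longest string s ∈ L has |s| = 3 ≥ p, so it would
have to be pumpable; but pumping up (i = 2, 3, ...) produces ever longer strings, which cannot all lie in the
finite language L. So the pumping property fails for every p ≤ 3.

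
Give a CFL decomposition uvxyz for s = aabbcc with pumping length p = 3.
u='aa', v='b', x='b', y='c', z='c'

For s = aabbcc with pumping length p = 3:

One valid decomposition:
- u = 'aa'
- v = 'b'
- x = 'b'
- y = 'c'
- z = 'c'

Verification:
- uvxyz = 'aa' + 'b' + 'b' + 'c' + 'c' = aabbcc ✓
- |vxy| = |'bbc'| = 3 ≤ 3 ✓
- |vy| = |'bc'| = 2 > 0 ✓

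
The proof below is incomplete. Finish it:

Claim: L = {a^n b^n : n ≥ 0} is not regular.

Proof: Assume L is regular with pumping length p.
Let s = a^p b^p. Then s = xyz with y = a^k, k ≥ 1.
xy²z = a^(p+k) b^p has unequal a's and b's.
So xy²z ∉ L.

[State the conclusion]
This contradicts the pumping lemma for regular languages,
which guarantees xy^i z ∈ L for all i ≥ 0.

Since our assumption that L is regular leads to a contradiction,
we conclude that L = {a^n b^n : n ≥ 0} is NOT regular. ∎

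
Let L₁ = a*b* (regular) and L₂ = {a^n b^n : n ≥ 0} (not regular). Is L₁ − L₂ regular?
No — L₁ − L₂ is not regular.

a*b* − {a^n b^n} = {a^n b^m : n ≠ m}. If this were regular, then its complement intersected with a*b*, namely {a^n b^n : n ≥ 0}, would be regular too (closure under complement and intersection) — contradiction. So L₁ − L₂ is not regular.

Note that the bare facts "L₁ regular, L₂ non-regular" do not settle the question by themselves: the closure of regular languages under ∪, ∩, complement and difference applies only when BOTH operands are regular. With a non-regular operand the result can come out regular or non-regular depending on the specific languages, so one has to work out L₁ − L₂ for this particular pair, as above.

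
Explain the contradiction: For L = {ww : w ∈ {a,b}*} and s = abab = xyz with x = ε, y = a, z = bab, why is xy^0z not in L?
xy⁰z = bab ∉ L

Pumping with i = 0 replaces y = a by y⁰ = ε:
- Original: s = xyz = abab; abab splits into halves ab · ab, which are equal, so it is in L (w = ab)
- Pumped: xy⁰z = ε · ε · bab = bab
- bab has odd length 3, so it cannot be written as ww and is not in L

The pumping lemma would require xy⁰z ∈ L, so this decomposition yields a contradiction.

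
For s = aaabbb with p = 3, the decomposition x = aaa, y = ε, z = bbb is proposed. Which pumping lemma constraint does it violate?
Violated: |y| > 0

The decomposition x = aaa, y = ε, z = bbb for s = aaabbb with p = 3
violates the constraint: |y| > 0

|y| = 0, but the pumping lemma requires |y| > 0 (y must be non-empty).

Pumping lemma constraints:
1. xyz = s (decomposition is valid)
2. |xy| ≤ p
3. |y| > 0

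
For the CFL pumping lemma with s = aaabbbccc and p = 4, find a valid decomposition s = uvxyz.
u='aa', v='a', x='bb', y='b', z='ccc'

For s = aaabbbccc with pumping length p = 4:

One valid decomposition:
- u = 'aa'
- v = 'a'
- x = 'bb'
- y = 'b'
- z = 'ccc'

Verification:
- uvxyz = 'aa' + 'a' + 'bb' + 'b' + 'ccc' = aaabbbccc ✓
- |vxy| = |'abbb'| = 4 ≤ 4 ✓
- |vy| = |'ab'| = 2 > 0 ✓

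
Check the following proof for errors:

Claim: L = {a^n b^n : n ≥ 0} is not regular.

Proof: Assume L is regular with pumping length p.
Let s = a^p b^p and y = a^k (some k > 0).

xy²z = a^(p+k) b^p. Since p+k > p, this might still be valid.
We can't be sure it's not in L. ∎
The proof is INCORRECT.

Error: The conclusion is wrong.
xy²z = a^(p+k) b^p is definitely NOT in L because the number of a's (p+k) ≠ number of b's (p).
The proof incorrectly doubts what is actually a valid contradiction.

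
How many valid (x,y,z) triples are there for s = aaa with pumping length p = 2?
3

For s = 'aaa' with pumping length p = 2:

Constraints: |xy| ≤ 2, |y| > 0

Valid decompositions (|xy| ≤ p, |y| ≥ 1):
  • x='', y='a', z='aa'
  • x='a', y='a', z='a'
  • x='', y='aa', z='a'

Total count: 3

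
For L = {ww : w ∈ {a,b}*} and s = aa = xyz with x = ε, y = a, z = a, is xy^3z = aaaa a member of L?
Yes

xy³z = ε · aaa · a = aaaa.
aaaa splits into halves aa · aa, which are equal, so it is in L (w = aa).
(A single pumped string landing in L is not a contradiction by itself; a non-regularity proof needs some i for which xy^i z ∉ L, for every admissible decomposition.)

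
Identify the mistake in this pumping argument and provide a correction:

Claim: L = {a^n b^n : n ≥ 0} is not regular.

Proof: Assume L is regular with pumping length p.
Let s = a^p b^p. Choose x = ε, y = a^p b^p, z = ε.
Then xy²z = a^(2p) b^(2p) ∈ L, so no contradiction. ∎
Error: The decomposition violates |xy| ≤ p. With y = a^p b^p, |xy| = |y| = 2p > p. (The proof also miscomputes xy²z, which would be a^p b^p a^p b^p rather than a^(2p) b^(2p), and it wrongly treats one harmless decomposition as settling the matter — the prover does not get to choose the decomposition.)

Correction: The pumping lemma requires |xy| ≤ p, and the argument must handle every decomposition satisfying |xy| ≤ p, |y| ≥ 1. Since s starts with p a's, any such y consists only of a's, say y = a^k with k ≥ 1. Then xy²z = a^(p+k) b^p has unequal numbers of a's and b's, so xy²z ∉ L — the required contradiction.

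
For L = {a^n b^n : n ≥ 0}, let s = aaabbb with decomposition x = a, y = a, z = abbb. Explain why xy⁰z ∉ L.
xy⁰z = aabbb ∉ L

Pumping with i = 0 replaces y = a by y⁰ = ε:
- Original: s = xyz = aaabbb; aaabbb = a^3 b^3 has equal counts (3 = 3), so it is in L
- Pumped: xy⁰z = a · ε · abbb = aabbb
- aabbb has 2 a's and 3 b's; 2 ≠ 3, so it is not in L

The pumping lemma would require xy⁰z ∈ L, so this decomposition yields a contradiction.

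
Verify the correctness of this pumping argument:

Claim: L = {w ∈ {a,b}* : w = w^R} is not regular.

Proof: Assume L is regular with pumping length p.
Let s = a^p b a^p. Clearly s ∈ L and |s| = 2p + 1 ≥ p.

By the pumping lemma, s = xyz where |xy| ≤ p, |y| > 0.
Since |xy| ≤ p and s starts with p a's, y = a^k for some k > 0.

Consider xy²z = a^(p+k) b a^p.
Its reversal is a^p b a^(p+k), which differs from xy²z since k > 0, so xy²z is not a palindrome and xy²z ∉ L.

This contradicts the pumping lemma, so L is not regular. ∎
The proof is correct.

This proof is valid because:
1. s = a^p b a^p is in L and is chosen in terms of p, so |s| ≥ p holds for every p
2. The decomposition analysis is correct: |xy| ≤ p forces y to lie inside the leading a's
3. The contradiction is valid: a^(p+k) b a^p has more a's before the b than after it, so it is not a palindrome
4. The conclusion follows logically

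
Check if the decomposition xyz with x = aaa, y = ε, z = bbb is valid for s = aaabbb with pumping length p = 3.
Violated: |y| > 0

The decomposition x = aaa, y = ε, z = bbb for s = aaabbb with p = 3
violates the constraint: |y| > 0

|y| = 0, but the pumping lemma requires |y| > 0 (y must be non-empty).

Pumping lemma constraints:
1. xyz = s (decomposition is valid)
2. |xy| ≤ p
3. |y| > 0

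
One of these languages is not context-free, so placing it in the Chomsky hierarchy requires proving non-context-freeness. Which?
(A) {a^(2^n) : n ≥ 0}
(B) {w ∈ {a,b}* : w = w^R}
(A) {a^(2^n) : n ≥ 0}

(A) {a^(2^n) : n ≥ 0} requires the CFL pumping lemma.

- {w ∈ {a,b}* : w = w^R} is context-free (but not regular)
  • Can be shown non-regular with the regular pumping lemma
  • After pumping, the string is no longer symmetric

- {a^(2^n) : n ≥ 0} is NOT context-free
  • Requires the CFL pumping lemma to prove
  • Gaps between powers of 2 grow exponentially

The CFL pumping lemma is "stronger" in that it can prove non-membership
in the larger class of context-free languages.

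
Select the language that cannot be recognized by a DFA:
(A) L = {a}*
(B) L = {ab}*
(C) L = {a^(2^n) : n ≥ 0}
(C) {a^(2^n) : n ≥ 0}

(C) L = {a^(2^n) : n ≥ 0} is NOT regular.

The pumping lemma can be used to prove this:
After pumping, length is no longer a power of 2

The other languages are regular because they can be recognized by finite automata.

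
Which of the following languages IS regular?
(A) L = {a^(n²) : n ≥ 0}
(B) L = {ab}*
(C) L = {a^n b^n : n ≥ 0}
(B) {ab}*

(B) L = {ab}* is regular.

This can be recognized by a finite automaton (DFA/NFA).
Regular expressions like {ab}* define regular languages.

The other choices are not regular:
- {a^(n²) : n ≥ 0}: After pumping, length is no longer a perfect square
- {a^n b^n : n ≥ 0}: After pumping, the number of a's and b's become unequal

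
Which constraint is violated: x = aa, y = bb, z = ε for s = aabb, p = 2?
Violated: |xy| ≤ p

The decomposition x = aa, y = bb, z = ε for s = aabb with p = 2
violates the constraint: |xy| ≤ p

|xy| = |aabb| = 4 > 2 = p. The decomposition puts too many characters in xy.

Pumping lemma constraints:
1. xyz = s (decomposition is valid)
2. |xy| ≤ p
3. |y| > 0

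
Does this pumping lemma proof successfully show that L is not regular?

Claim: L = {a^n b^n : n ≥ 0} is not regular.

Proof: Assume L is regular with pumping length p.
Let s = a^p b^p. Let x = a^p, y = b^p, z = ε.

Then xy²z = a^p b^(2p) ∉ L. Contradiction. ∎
The proof is INCORRECT.

Error: The decomposition violates |xy| ≤ p.
With x = a^p and y = b^p, we have |xy| = 2p > p.
The pumping lemma requires |xy| ≤ p, so y must be within the first p characters.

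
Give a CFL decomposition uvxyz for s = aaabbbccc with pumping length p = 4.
u='aa', v='a', x='bb', y='b', z='ccc'

For s = aaabbbccc with pumping length p = 4:

One valid decomposition:
- u = 'aa'
- v = 'a'
- x = 'bb'
- y = 'b'
- z = 'ccc'

Verification:
- uvxyz = 'aa' + 'a' + 'bb' + 'b' + 'ccc' = aaabbbccc ✓
- |vxy| = |'abbb'| = 4 ≤ 4 ✓
- |vy| = |'ab'| = 2 > 0 ✓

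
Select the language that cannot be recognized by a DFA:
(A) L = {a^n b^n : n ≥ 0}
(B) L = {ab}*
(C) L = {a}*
(A) {a^n b^n : n ≥ 0}

(A) L = {a^n b^n : n ≥ 0} is NOT regular.

The pumping lemma can be used to prove this:
After pumping, the number of a's and b's become unequal

The other languages are regular because they can be recognized by finite automata.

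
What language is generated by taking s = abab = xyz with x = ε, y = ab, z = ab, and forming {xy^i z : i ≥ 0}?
{xy^i z : i ≥ 0} = {(ab)^(i+1) : i ≥ 0} = {ab, abab, ababab, ...}

With x = ε, y = ab, z = ab: Pumping 'ab' gives strings of alternating a's and b's.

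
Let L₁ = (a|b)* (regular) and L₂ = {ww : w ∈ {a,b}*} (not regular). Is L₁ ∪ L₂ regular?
Yes — L₁ ∪ L₂ is regular.

{ww} ⊆ (a|b)*, so L₁ ∪ L₂ = (a|b)*, which is regular.

Note that the bare facts "L₁ regular, L₂ non-regular" do not settle the question by themselves: the closure of regular languages under ∪, ∩, complement and difference applies only when BOTH operands are regular. With a non-regular operand the result can come out regular or non-regular depending on the specific languages, so one has to work out L₁ ∪ L₂ for this particular pair, as above.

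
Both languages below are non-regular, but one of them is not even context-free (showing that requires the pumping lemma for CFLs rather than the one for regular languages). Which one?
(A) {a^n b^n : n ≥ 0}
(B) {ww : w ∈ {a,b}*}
(B) {ww : w ∈ {a,b}*}

(B) {ww : w ∈ {a,b}*} requires the CFL pumping lemma.

- {a^n b^n : n ≥ 0} is context-free (but not regular)
  • Can be shown non-regular with the regular pumping lemma
  • After pumping, the number of a's and b's become unequal

- {ww : w ∈ {a,b}*} is NOT context-free
  • Requires the CFL pumping lemma to prove
  • Cannot verify equality of two arbitrary substrings

The CFL pumping lemma is "stronger" in that it can prove non-membership
in the larger class of context-free languages.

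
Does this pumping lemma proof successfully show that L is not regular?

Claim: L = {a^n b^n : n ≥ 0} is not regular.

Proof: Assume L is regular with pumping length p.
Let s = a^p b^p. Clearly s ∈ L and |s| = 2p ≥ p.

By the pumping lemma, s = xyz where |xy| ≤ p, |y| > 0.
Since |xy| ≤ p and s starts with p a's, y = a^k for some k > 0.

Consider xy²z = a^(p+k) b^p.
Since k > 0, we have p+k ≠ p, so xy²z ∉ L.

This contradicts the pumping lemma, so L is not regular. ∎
The proof is correct.

This proof is valid because:
1. The string s = a^p b^p is correctly in L
2. The decomposition analysis is correct: y must consist only of a's
3. The contradiction is valid: pumping increases a's but not b's
4. The conclusion follows logically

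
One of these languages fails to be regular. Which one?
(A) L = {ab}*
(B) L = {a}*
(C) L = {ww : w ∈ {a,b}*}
(C) {ww : w ∈ {a,b}*}

(C) L = {ww : w ∈ {a,b}*} is NOT regular.

The pumping lemma can be used to prove this:
After pumping, the two halves no longer match

The other languages are regular because they can be recognized by finite automata.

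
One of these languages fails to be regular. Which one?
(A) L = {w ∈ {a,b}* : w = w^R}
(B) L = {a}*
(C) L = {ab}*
(A) {w ∈ {a,b}* : w = w^R}

(A) L = {w ∈ {a,b}* : w = w^R} is NOT regular.

The pumping lemma can be used to prove this:
After pumping, the string is no longer symmetric

The other languages are regular because they can be recognized by finite automata.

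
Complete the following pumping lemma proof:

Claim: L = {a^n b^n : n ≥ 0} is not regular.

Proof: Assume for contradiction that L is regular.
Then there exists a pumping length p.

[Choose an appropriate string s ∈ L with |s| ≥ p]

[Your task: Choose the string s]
s = a^p b^p

This string is in L (has equal a's and b's) and has length 2p ≥ p.
Any decomposition xyz with |xy| ≤ p means y consists only of a's,
so pumping will unbalance the counts.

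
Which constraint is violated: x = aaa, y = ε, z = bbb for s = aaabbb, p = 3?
Violated: |y| > 0

The decomposition x = aaa, y = ε, z = bbb for s = aaabbb with p = 3
violates the constraint: |y| > 0

|y| = 0, but the pumping lemma requires |y| > 0 (y must be non-empty).

Pumping lemma constraints:
1. xyz = s (decomposition is valid)
2. |xy| ≤ p
3. |y| > 0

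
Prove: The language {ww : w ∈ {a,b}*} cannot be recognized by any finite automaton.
Assume for contradiction that L is regular, and let p ≥ 1 be the pumping length given by the pumping lemma.
Choose s = a^p b a^p b. Then s ∈ L (take w = a^p b) and |s| = 2p + 2 ≥ p.
By the pumping lemma, s = xyz for some x, y, z with |xy| ≤ p, |y| ≥ 1, and xy^i z ∈ L for every i ≥ 0.
Since |xy| ≤ p and the first p symbols of s are all a's, y = a^k for some k with 1 ≤ k ≤ p.

Take i = 2: t = xy²z = a^(p + k) b a^p b.
Suppose t = uu for some string u. The string t contains exactly two b's and ends in b, so u contains exactly one b and ends in b; hence u = a^j b for some j, and uu = a^j b a^j b. Comparing with t = a^(p + k) b a^p b forces j = p + k (first block) and j = p (second block), which is impossible since k ≥ 1. So t ∉ L.

This contradicts the pumping lemma, which requires xy^i z ∈ L for all i ≥ 0.
Hence L = {ww : w ∈ {a,b}*} is not regular. ∎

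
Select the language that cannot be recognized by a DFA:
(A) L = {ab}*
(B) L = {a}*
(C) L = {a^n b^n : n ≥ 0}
(C) {a^n b^n : n ≥ 0}

(C) L = {a^n b^n : n ≥ 0} is NOT regular.

The pumping lemma can be used to prove this:
After pumping, the number of a's and b's become unequal

The other languages are regular because they can be recognized by finite automata.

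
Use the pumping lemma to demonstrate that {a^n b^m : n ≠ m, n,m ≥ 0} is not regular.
Assume for contradiction that L is regular, and let p ≥ 1 be the pumping length given by the pumping lemma.
Choose s = a^p b^(p + p!). Then s ∈ L because p ≠ p + p! (as p! ≥ 1), and |s| ≥ p.
By the pumping lemma, s = xyz for some x, y, z with |xy| ≤ p, |y| ≥ 1, and xy^i z ∈ L for every i ≥ 0.
Since |xy| ≤ p and the first p symbols of s are all a's, y = a^k for some k with 1 ≤ k ≤ p.
For every i ≥ 0, xy^i z = a^(p + (i − 1)k) b^(p + p!).

Because 1 ≤ k ≤ p, k divides p!. Let t = p!/k (a positive integer) and take i = t + 1.
Then the number of a's is p + tk = p + p!, which equals the number of b's.
So xy^(t+1) z = a^(p + p!) b^(p + p!) has equally many a's and b's and is NOT in L.

This contradicts the pumping lemma, which requires xy^i z ∈ L for all i ≥ 0.
Hence L = {a^n b^m : n ≠ m, n,m ≥ 0} is not regular. ∎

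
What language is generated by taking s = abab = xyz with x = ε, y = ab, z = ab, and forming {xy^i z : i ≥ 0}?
{xy^i z : i ≥ 0} = {(ab)^(i+1) : i ≥ 0} = {ab, abab, ababab, ...}

With x = ε, y = ab, z = ab: Pumping 'ab' gives strings of alternating a's and b's.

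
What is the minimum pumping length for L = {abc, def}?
p = 4

For a finite language L, the pumping lemma holds vacuously if p > max|s| for s ∈ L.

The longest string in L = {abc, def} has length 3.
If p = 4, then no string s ∈ L has |s| ≥ p, so the condition is vacuously true.

The minimum pumping length is p = 4.

Why no smaller p works: for any p ≤ 3, the longest string s ∈ L has |s| = 3 ≥ p, so it would
have to be pumpable; but pumping up (i = 2, 3, ...) produces ever longer strings, which cannot all lie in the
finite language L. So the pumping property fails for every p ≤ 3.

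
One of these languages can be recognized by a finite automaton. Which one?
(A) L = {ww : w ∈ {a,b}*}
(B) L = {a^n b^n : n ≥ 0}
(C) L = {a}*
(C) {a}*

(C) L = {a}* is regular.

This can be recognized by a finite automaton (DFA/NFA).
Regular expressions like {a}* define regular languages.

The other choices are not regular:
- {ww : w ∈ {a,b}*}: After pumping, the two halves no longer match
- {a^n b^n : n ≥ 0}: After pumping, the number of a's and b's become unequal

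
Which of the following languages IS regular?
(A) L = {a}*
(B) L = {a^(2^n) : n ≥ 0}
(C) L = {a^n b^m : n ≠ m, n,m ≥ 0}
(A) {a}*

(A) L = {a}* is regular.

This can be recognized by a finite automaton (DFA/NFA).
Regular expressions like {a}* define regular languages.

The other choices are not regular:
- {a^(2^n) : n ≥ 0}: After pumping, length is no longer a power of 2
- {a^n b^m : n ≠ m, n,m ≥ 0}: After pumping a's, we can make n = m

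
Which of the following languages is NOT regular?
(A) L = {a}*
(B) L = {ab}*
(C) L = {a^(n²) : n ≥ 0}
(C) {a^(n²) : n ≥ 0}

(C) L = {a^(n²) : n ≥ 0} is NOT regular.

The pumping lemma can be used to prove this:
After pumping, length is no longer a perfect square

The other languages are regular because they can be recognized by finite automata.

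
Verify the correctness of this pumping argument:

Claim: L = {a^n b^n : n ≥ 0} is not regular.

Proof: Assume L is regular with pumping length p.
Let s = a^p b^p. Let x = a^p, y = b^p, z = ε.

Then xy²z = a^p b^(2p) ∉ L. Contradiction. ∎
The proof is INCORRECT.

Error: The decomposition violates |xy| ≤ p.
With x = a^p and y = b^p, we have |xy| = 2p > p.
The pumping lemma requires |xy| ≤ p, so y must be within the first p characters.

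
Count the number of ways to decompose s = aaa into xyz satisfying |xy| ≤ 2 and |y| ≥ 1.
3

For s = 'aaa' with pumping length p = 2:

Constraints: |xy| ≤ 2, |y| > 0

Valid decompositions (|xy| ≤ p, |y| ≥ 1):
  • x='', y='a', z='aa'
  • x='a', y='a', z='a'
  • x='', y='aa', z='a'

Total count: 3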